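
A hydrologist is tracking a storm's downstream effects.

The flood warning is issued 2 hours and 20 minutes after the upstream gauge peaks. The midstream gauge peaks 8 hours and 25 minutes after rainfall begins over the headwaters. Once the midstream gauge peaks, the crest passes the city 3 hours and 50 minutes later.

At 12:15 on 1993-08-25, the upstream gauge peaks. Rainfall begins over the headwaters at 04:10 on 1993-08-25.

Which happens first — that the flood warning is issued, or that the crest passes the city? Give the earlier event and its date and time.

The flood warning is issued — 14:35 on 1993-08-25

The upstream gauge peaks: 12:15 Aug 25, 1993.
The flood warning is issued: 12:15 Aug 25, 1993 + 2h20m = 14:35 Aug 25, 1993.
Rainfall begins over the headwaters: 04:10 Aug 25, 1993.
The midstream gauge peaks: 04:10 Aug 25, 1993 + 8h25m = 12:35 Aug 25, 1993.
The crest passes the city: 12:35 Aug 25, 1993 + 3h50m = 16:25 Aug 25, 1993.
Comparing: the flood warning is issued at 14:35 Aug 25, 1993 vs the crest passes the city at 16:25 Aug 25, 1993. Earlier: the flood warning is issued.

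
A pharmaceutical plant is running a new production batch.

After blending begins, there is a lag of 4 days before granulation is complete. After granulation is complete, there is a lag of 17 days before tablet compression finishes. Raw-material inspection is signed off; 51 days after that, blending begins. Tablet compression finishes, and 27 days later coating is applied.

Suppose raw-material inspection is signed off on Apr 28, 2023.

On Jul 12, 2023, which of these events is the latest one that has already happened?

Raw-material inspection is signed off: Apr 28, 2023.
Blending begins: Apr 28, 2023 + 51 days = Jun 18, 2023.
Granulation is complete: Jun 18, 2023 + 4 days = Jun 22, 2023.
Tablet compression finishes: Jun 22, 2023 + 17 days = Jul 9, 2023.
Coating is applied: Jul 9, 2023 + 27 days = Aug 5, 2023.
Jul 12, 2023 falls between when tablet compression finishes (Jul 9, 2023) and when coating is applied (Aug 5, 2023).

Tablet compression finishes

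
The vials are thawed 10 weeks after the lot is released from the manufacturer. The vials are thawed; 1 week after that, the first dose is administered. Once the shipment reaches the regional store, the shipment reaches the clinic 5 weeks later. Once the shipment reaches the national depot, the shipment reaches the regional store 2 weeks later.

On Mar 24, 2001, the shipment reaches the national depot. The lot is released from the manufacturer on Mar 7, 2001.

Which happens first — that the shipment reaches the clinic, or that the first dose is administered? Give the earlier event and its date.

The shipment reaches the clinic — May 12, 2001

The shipment reaches the national depot: Mar 24, 2001.
The shipment reaches the regional store: Mar 24, 2001 + 2 weeks = Apr 7, 2001.
The shipment reaches the clinic: Apr 7, 2001 + 5 weeks = May 12, 2001.
The lot is released from the manufacturer: Mar 7, 2001.
The vials are thawed: Mar 7, 2001 + 10 weeks = May 16, 2001.
The first dose is administered: May 16, 2001 + 1 week = May 23, 2001.
Comparing: the shipment reaches the clinic on May 12, 2001 vs the first dose is administered on May 23, 2001. Earlier: the shipment reaches the clinic.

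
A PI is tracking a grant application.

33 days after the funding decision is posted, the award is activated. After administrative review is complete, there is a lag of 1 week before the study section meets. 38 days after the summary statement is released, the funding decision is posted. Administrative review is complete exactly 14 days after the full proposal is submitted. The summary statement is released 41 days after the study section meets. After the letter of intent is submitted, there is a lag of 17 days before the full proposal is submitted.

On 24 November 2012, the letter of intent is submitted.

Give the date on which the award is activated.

23 April 2013

The letter of intent is submitted: Nov 24, 2012.
The full proposal is submitted: Nov 24, 2012 + 17 days = Dec 11, 2012.
Administrative review is complete: Dec 11, 2012 + 14 days = Dec 25, 2012.
The study section meets: Dec 25, 2012 + 1 week = Jan 1, 2013.
The summary statement is released: Jan 1, 2013 + 41 days = Feb 11, 2013.
The funding decision is posted: Feb 11, 2013 + 38 days = Mar 21, 2013.
The award is activated: Mar 21, 2013 + 33 days = Apr 23, 2013.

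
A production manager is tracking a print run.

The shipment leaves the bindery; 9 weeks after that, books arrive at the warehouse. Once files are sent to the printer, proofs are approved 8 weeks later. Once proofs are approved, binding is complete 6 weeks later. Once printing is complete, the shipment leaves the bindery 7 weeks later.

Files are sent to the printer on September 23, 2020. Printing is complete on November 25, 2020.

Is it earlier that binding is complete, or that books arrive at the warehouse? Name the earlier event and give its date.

Binding is complete — December 30, 2020

Files are sent to the printer: Sep 23, 2020.
Proofs are approved: Sep 23, 2020 + 8 weeks = Nov 18, 2020.
Binding is complete: Nov 18, 2020 + 6 weeks = Dec 30, 2020.
Printing is complete: Nov 25, 2020.
The shipment leaves the bindery: Nov 25, 2020 + 7 weeks = Jan 13, 2021.
Books arrive at the warehouse: Jan 13, 2021 + 9 weeks = Mar 17, 2021.
Comparing: binding is complete on Dec 30, 2020 vs books arrive at the warehouse on Mar 17, 2021. Earlier: binding is complete.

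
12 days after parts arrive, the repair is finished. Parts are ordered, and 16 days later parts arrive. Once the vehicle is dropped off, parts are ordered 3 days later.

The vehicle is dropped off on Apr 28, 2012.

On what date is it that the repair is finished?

The vehicle is dropped off: Apr 28, 2012.
Parts are ordered: Apr 28, 2012 + 3 days = May 1, 2012.
Parts arrive: May 1, 2012 + 16 days = May 17, 2012.
The repair is finished: May 17, 2012 + 12 days = May 29, 2012.

May 29, 2012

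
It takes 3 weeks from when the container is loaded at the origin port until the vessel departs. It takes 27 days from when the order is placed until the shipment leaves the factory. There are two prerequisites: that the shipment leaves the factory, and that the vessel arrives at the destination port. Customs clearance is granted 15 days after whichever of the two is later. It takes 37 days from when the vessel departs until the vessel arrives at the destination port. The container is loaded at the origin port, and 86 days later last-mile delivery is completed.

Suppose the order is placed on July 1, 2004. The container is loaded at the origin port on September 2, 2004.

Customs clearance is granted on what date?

November 14, 2004

The order is placed: Jul 1, 2004.
The shipment leaves the factory: Jul 1, 2004 + 27 days = Jul 28, 2004.
The container is loaded at the origin port: Sep 2, 2004.
The vessel departs: Sep 2, 2004 + 3 weeks = Sep 23, 2004.
The vessel arrives at the destination port: Sep 23, 2004 + 37 days = Oct 30, 2004.
Both prerequisites met — the shipment leaves the factory (Jul 28, 2004), the vessel arrives at the destination port (Oct 30, 2004); the later is Oct 30, 2004.
Customs clearance is granted: Oct 30, 2004 + 15 days = Nov 14, 2004.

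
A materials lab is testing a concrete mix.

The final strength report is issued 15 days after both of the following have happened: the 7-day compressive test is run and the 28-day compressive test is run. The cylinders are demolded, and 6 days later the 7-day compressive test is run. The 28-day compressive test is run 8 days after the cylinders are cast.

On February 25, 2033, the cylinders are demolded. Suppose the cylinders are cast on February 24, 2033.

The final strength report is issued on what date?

The cylinders are demolded: Feb 25, 2033.
The 7-day compressive test is run: Feb 25, 2033 + 6 days = Mar 3, 2033.
The cylinders are cast: Feb 24, 2033.
The 28-day compressive test is run: Feb 24, 2033 + 8 days = Mar 4, 2033.
Both prerequisites met — the 7-day compressive test is run (Mar 3, 2033), the 28-day compressive test is run (Mar 4, 2033); the later is Mar 4, 2033.
The final strength report is issued: Mar 4, 2033 + 15 days = Mar 19, 2033.

March 19, 2033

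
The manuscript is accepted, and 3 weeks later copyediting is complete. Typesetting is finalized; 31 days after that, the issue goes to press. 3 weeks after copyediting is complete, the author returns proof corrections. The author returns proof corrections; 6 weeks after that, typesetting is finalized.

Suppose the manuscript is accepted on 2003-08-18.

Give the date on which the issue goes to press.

2003-12-11

The manuscript is accepted: Aug 18, 2003.
Copyediting is complete: Aug 18, 2003 + 3 weeks = Sep 8, 2003.
The author returns proof corrections: Sep 8, 2003 + 3 weeks = Sep 29, 2003.
Typesetting is finalized: Sep 29, 2003 + 6 weeks = Nov 10, 2003.
The issue goes to press: Nov 10, 2003 + 31 days = Dec 11, 2003.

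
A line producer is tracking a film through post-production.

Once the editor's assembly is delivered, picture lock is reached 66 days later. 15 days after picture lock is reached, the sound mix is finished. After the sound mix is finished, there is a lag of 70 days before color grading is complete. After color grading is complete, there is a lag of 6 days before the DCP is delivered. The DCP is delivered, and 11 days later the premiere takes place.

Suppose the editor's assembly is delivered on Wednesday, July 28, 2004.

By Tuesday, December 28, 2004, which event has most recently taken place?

The editor's assembly is delivered: Jul 28, 2004.
Picture lock is reached: Jul 28, 2004 + 66 days = Oct 2, 2004.
The sound mix is finished: Oct 2, 2004 + 15 days = Oct 17, 2004.
Color grading is complete: Oct 17, 2004 + 70 days = Dec 26, 2004.
The DCP is delivered: Dec 26, 2004 + 6 days = Jan 1, 2005.
The premiere takes place: Jan 1, 2005 + 11 days = Jan 12, 2005.
Dec 28, 2004 falls between when color grading is complete (Dec 26, 2004) and when the DCP is delivered (Jan 1, 2005).

Color grading is complete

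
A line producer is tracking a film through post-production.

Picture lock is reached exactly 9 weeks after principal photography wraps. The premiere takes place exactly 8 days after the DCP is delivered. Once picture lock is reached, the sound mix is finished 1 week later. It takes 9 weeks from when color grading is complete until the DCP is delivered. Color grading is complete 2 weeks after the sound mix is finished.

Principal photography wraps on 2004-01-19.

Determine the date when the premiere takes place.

2004-06-22

Principal photography wraps: Jan 19, 2004.
Picture lock is reached: Jan 19, 2004 + 9 weeks = Mar 22, 2004.
The sound mix is finished: Mar 22, 2004 + 1 week = Mar 29, 2004.
Color grading is complete: Mar 29, 2004 + 2 weeks = Apr 12, 2004.
The DCP is delivered: Apr 12, 2004 + 9 weeks = Jun 14, 2004.
The premiere takes place: Jun 14, 2004 + 8 days = Jun 22, 2004.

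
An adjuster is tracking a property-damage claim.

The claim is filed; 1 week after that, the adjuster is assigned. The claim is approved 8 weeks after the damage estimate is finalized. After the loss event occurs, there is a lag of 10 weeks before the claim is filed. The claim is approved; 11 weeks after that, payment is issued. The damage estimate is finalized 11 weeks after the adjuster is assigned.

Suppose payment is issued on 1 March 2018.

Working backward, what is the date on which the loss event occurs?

18 May 2017

Payment is issued: Mar 1, 2018.
The claim is approved: Mar 1, 2018 − 11 weeks = Dec 14, 2017.
The damage estimate is finalized: Dec 14, 2017 − 8 weeks = Oct 19, 2017.
The adjuster is assigned: Oct 19, 2017 − 11 weeks = Aug 3, 2017.
The claim is filed: Aug 3, 2017 − 1 week = Jul 27, 2017.
The loss event occurs: Jul 27, 2017 − 10 weeks = May 18, 2017.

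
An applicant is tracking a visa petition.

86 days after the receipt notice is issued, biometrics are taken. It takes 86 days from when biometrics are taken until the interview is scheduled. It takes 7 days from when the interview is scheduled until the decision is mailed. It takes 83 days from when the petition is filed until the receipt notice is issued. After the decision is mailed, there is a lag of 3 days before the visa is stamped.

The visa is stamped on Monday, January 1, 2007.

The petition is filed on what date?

Tuesday, April 11, 2006

The visa is stamped: Jan 1, 2007.
The decision is mailed: Jan 1, 2007 − 3 days = Dec 29, 2006.
The interview is scheduled: Dec 29, 2006 − 7 days = Dec 22, 2006.
Biometrics are taken: Dec 22, 2006 − 86 days = Sep 27, 2006.
The receipt notice is issued: Sep 27, 2006 − 86 days = Jul 3, 2006.
The petition is filed: Jul 3, 2006 − 83 days = Apr 11, 2006.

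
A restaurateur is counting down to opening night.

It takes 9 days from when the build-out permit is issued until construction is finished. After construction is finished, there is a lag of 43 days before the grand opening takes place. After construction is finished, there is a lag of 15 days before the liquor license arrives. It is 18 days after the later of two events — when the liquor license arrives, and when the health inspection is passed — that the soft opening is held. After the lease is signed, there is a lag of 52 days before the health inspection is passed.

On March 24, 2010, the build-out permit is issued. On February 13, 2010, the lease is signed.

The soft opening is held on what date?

The build-out permit is issued: Mar 24, 2010.
Construction is finished: Mar 24, 2010 + 9 days = Apr 2, 2010.
The liquor license arrives: Apr 2, 2010 + 15 days = Apr 17, 2010.
The lease is signed: Feb 13, 2010.
The health inspection is passed: Feb 13, 2010 + 52 days = Apr 6, 2010.
Both prerequisites met — the liquor license arrives (Apr 17, 2010), the health inspection is passed (Apr 6, 2010); the later is Apr 17, 2010.
The soft opening is held: Apr 17, 2010 + 18 days = May 5, 2010.

May 5, 2010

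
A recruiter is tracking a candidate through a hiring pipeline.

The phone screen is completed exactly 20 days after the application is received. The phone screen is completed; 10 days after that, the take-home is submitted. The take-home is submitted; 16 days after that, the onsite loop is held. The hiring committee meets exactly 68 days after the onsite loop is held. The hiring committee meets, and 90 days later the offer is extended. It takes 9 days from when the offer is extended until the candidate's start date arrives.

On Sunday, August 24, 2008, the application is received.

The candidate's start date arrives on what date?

The application is received: Aug 24, 2008.
The phone screen is completed: Aug 24, 2008 + 20 days = Sep 13, 2008.
The take-home is submitted: Sep 13, 2008 + 10 days = Sep 23, 2008.
The onsite loop is held: Sep 23, 2008 + 16 days = Oct 9, 2008.
The hiring committee meets: Oct 9, 2008 + 68 days = Dec 16, 2008.
The offer is extended: Dec 16, 2008 + 90 days = Mar 16, 2009.
The candidate's start date arrives: Mar 16, 2009 + 9 days = Mar 25, 2009.

Wednesday, March 25, 2009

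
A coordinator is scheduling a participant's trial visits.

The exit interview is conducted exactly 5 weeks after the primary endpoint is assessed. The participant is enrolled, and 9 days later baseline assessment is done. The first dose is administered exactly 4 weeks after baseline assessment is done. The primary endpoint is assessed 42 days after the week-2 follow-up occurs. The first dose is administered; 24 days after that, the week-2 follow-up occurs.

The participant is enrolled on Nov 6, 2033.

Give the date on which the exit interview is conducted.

The participant is enrolled: Nov 6, 2033.
Baseline assessment is done: Nov 6, 2033 + 9 days = Nov 15, 2033.
The first dose is administered: Nov 15, 2033 + 4 weeks = Dec 13, 2033.
The week-2 follow-up occurs: Dec 13, 2033 + 24 days = Jan 6, 2034.
The primary endpoint is assessed: Jan 6, 2034 + 42 days = Feb 17, 2034.
The exit interview is conducted: Feb 17, 2034 + 5 weeks = Mar 24, 2034.

Mar 24, 2034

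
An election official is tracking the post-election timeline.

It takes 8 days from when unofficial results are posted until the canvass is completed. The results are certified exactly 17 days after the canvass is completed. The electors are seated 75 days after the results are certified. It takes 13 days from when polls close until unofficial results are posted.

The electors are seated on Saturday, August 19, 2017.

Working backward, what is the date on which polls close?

Friday, April 28, 2017

The electors are seated: Aug 19, 2017.
The results are certified: Aug 19, 2017 − 75 days = Jun 5, 2017.
The canvass is completed: Jun 5, 2017 − 17 days = May 19, 2017.
Unofficial results are posted: May 19, 2017 − 8 days = May 11, 2017.
Polls close: May 11, 2017 − 13 days = Apr 28, 2017.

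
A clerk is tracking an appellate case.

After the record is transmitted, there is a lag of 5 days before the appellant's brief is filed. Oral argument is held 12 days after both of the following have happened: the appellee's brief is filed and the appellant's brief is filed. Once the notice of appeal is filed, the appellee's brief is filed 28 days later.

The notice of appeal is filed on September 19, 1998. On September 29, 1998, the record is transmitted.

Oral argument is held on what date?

The notice of appeal is filed: Sep 19, 1998.
The appellee's brief is filed: Sep 19, 1998 + 28 days = Oct 17, 1998.
The record is transmitted: Sep 29, 1998.
The appellant's brief is filed: Sep 29, 1998 + 5 days = Oct 4, 1998.
Both prerequisites met — the appellee's brief is filed (Oct 17, 1998), the appellant's brief is filed (Oct 4, 1998); the later is Oct 17, 1998.
Oral argument is held: Oct 17, 1998 + 12 days = Oct 29, 1998.

October 29, 1998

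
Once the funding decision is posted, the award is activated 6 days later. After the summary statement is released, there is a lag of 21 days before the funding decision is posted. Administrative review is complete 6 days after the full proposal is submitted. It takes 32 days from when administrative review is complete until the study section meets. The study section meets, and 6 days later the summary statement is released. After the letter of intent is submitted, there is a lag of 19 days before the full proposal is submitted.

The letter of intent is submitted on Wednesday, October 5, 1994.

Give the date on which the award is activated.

The letter of intent is submitted: Oct 5, 1994.
The full proposal is submitted: Oct 5, 1994 + 19 days = Oct 24, 1994.
Administrative review is complete: Oct 24, 1994 + 6 days = Oct 30, 1994.
The study section meets: Oct 30, 1994 + 32 days = Dec 1, 1994.
The summary statement is released: Dec 1, 1994 + 6 days = Dec 7, 1994.
The funding decision is posted: Dec 7, 1994 + 21 days = Dec 28, 1994.
The award is activated: Dec 28, 1994 + 6 days = Jan 3, 1995.

Tuesday, January 3, 1995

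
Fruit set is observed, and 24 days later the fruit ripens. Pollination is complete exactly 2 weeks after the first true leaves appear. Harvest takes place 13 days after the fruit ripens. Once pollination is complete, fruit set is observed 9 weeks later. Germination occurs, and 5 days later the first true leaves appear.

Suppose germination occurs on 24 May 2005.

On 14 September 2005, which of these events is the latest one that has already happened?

The fruit ripens

Germination occurs: May 24, 2005.
The first true leaves appear: May 24, 2005 + 5 days = May 29, 2005.
Pollination is complete: May 29, 2005 + 2 weeks = Jun 12, 2005.
Fruit set is observed: Jun 12, 2005 + 9 weeks = Aug 14, 2005.
The fruit ripens: Aug 14, 2005 + 24 days = Sep 7, 2005.
Harvest takes place: Sep 7, 2005 + 13 days = Sep 20, 2005.
Sep 14, 2005 falls between when the fruit ripens (Sep 7, 2005) and when harvest takes place (Sep 20, 2005).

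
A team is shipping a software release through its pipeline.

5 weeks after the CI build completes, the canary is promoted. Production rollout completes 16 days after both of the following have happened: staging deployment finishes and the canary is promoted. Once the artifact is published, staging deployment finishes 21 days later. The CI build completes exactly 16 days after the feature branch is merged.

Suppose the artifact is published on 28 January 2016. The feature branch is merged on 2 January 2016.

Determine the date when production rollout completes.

9 March 2016

The artifact is published: Jan 28, 2016.
Staging deployment finishes: Jan 28, 2016 + 21 days = Feb 18, 2016.
The feature branch is merged: Jan 2, 2016.
The CI build completes: Jan 2, 2016 + 16 days = Jan 18, 2016.
The canary is promoted: Jan 18, 2016 + 5 weeks = Feb 22, 2016.
Both prerequisites met — staging deployment finishes (Feb 18, 2016), the canary is promoted (Feb 22, 2016); the later is Feb 22, 2016.
Production rollout completes: Feb 22, 2016 + 16 days = Mar 9, 2016.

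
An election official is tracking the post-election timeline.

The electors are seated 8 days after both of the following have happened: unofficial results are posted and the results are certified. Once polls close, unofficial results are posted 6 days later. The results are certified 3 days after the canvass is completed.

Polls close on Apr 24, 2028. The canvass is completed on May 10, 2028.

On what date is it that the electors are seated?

Polls close: Apr 24, 2028.
Unofficial results are posted: Apr 24, 2028 + 6 days = Apr 30, 2028.
The canvass is completed: May 10, 2028.
The results are certified: May 10, 2028 + 3 days = May 13, 2028.
Both prerequisites met — unofficial results are posted (Apr 30, 2028), the results are certified (May 13, 2028); the later is May 13, 2028.
The electors are seated: May 13, 2028 + 8 days = May 21, 2028.

May 21, 2028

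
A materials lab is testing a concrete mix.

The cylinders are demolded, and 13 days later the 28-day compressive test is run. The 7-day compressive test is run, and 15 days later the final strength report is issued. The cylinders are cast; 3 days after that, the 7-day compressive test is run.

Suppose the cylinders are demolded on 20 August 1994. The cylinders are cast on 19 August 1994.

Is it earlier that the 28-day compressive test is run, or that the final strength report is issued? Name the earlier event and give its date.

The cylinders are demolded: Aug 20, 1994.
The 28-day compressive test is run: Aug 20, 1994 + 13 days = Sep 2, 1994.
The cylinders are cast: Aug 19, 1994.
The 7-day compressive test is run: Aug 19, 1994 + 3 days = Aug 22, 1994.
The final strength report is issued: Aug 22, 1994 + 15 days = Sep 6, 1994.
Comparing: the 28-day compressive test is run on Sep 2, 1994 vs the final strength report is issued on Sep 6, 1994. Earlier: the 28-day compressive test is run.

The 28-day compressive test is run — 2 September 1994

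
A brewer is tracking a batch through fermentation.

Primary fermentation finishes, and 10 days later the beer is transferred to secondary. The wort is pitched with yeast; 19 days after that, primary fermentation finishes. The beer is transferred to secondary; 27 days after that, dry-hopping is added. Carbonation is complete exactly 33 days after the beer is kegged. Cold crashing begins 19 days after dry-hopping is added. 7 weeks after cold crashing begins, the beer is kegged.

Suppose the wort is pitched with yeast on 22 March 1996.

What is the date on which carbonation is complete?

26 August 1996

The wort is pitched with yeast: Mar 22, 1996.
Primary fermentation finishes: Mar 22, 1996 + 19 days = Apr 10, 1996.
The beer is transferred to secondary: Apr 10, 1996 + 10 days = Apr 20, 1996.
Dry-hopping is added: Apr 20, 1996 + 27 days = May 17, 1996.
Cold crashing begins: May 17, 1996 + 19 days = Jun 5, 1996.
The beer is kegged: Jun 5, 1996 + 7 weeks = Jul 24, 1996.
Carbonation is complete: Jul 24, 1996 + 33 days = Aug 26, 1996.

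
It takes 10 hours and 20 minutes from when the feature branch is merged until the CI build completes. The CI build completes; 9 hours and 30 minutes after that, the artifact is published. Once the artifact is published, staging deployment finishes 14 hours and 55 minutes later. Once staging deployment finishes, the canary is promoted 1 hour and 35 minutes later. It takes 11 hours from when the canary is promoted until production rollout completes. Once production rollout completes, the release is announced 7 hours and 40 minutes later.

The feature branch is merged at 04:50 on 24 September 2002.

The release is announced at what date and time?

11:50 on 26 September 2002

The feature branch is merged: 04:50 Sep 24, 2002.
The CI build completes: 04:50 Sep 24, 2002 + 10h20m = 15:10 Sep 24, 2002.
The artifact is published: 15:10 Sep 24, 2002 + 9h30m = 00:40 Sep 25, 2002.
Staging deployment finishes: 00:40 Sep 25, 2002 + 14h55m = 15:35 Sep 25, 2002.
The canary is promoted: 15:35 Sep 25, 2002 + 1h35m = 17:10 Sep 25, 2002.
Production rollout completes: 17:10 Sep 25, 2002 + 11h = 04:10 Sep 26, 2002.
The release is announced: 04:10 Sep 26, 2002 + 7h40m = 11:50 Sep 26, 2002.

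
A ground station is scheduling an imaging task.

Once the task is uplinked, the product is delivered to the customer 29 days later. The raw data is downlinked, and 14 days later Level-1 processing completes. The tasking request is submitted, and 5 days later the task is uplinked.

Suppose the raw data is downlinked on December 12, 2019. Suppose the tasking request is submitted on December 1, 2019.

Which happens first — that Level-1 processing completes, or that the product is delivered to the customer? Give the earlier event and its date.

Level-1 processing completes — December 26, 2019

The raw data is downlinked: Dec 12, 2019.
Level-1 processing completes: Dec 12, 2019 + 14 days = Dec 26, 2019.
The tasking request is submitted: Dec 1, 2019.
The task is uplinked: Dec 1, 2019 + 5 days = Dec 6, 2019.
The product is delivered to the customer: Dec 6, 2019 + 29 days = Jan 4, 2020.
Comparing: Level-1 processing completes on Dec 26, 2019 vs the product is delivered to the customer on Jan 4, 2020. Earlier: Level-1 processing completes.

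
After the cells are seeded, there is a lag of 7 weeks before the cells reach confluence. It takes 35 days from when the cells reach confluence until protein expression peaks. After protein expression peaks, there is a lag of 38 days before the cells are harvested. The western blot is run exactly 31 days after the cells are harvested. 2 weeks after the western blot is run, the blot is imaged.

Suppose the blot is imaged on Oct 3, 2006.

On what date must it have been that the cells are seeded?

The blot is imaged: Oct 3, 2006.
The western blot is run: Oct 3, 2006 − 2 weeks = Sep 19, 2006.
The cells are harvested: Sep 19, 2006 − 31 days = Aug 19, 2006.
Protein expression peaks: Aug 19, 2006 − 38 days = Jul 12, 2006.
The cells reach confluence: Jul 12, 2006 − 35 days = Jun 7, 2006.
The cells are seeded: Jun 7, 2006 − 7 weeks = Apr 19, 2006.

Apr 19, 2006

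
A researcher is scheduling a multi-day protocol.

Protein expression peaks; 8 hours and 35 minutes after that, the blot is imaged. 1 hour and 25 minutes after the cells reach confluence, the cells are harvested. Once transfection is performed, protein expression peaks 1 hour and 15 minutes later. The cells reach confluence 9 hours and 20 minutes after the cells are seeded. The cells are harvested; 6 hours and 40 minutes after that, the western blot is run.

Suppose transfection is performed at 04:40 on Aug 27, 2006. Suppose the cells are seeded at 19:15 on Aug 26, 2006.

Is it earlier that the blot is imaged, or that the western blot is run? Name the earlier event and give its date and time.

Transfection is performed: 04:40 Aug 27, 2006.
Protein expression peaks: 04:40 Aug 27, 2006 + 1h15m = 05:55 Aug 27, 2006.
The blot is imaged: 05:55 Aug 27, 2006 + 8h35m = 14:30 Aug 27, 2006.
The cells are seeded: 19:15 Aug 26, 2006.
The cells reach confluence: 19:15 Aug 26, 2006 + 9h20m = 04:35 Aug 27, 2006.
The cells are harvested: 04:35 Aug 27, 2006 + 1h25m = 06:00 Aug 27, 2006.
The western blot is run: 06:00 Aug 27, 2006 + 6h40m = 12:40 Aug 27, 2006.
Comparing: the blot is imaged at 14:30 Aug 27, 2006 vs the western blot is run at 12:40 Aug 27, 2006. Earlier: the western blot is run.

The western blot is run — 12:40 on Aug 27, 2006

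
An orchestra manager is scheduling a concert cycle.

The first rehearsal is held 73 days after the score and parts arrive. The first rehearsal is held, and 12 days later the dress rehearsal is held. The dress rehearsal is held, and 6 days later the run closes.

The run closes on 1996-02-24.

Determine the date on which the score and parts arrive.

The run closes: Feb 24, 1996.
The dress rehearsal is held: Feb 24, 1996 − 6 days = Feb 18, 1996.
The first rehearsal is held: Feb 18, 1996 − 12 days = Feb 6, 1996.
The score and parts arrive: Feb 6, 1996 − 73 days = Nov 25, 1995.

1995-11-25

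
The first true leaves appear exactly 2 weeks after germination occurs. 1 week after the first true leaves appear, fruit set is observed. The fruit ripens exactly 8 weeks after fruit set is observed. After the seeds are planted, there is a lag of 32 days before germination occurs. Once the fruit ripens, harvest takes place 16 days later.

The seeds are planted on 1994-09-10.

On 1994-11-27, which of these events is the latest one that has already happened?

Fruit set is observed

The seeds are planted: Sep 10, 1994.
Germination occurs: Sep 10, 1994 + 32 days = Oct 12, 1994.
The first true leaves appear: Oct 12, 1994 + 2 weeks = Oct 26, 1994.
Fruit set is observed: Oct 26, 1994 + 1 week = Nov 2, 1994.
The fruit ripens: Nov 2, 1994 + 8 weeks = Dec 28, 1994.
Harvest takes place: Dec 28, 1994 + 16 days = Jan 13, 1995.
Nov 27, 1994 falls between when fruit set is observed (Nov 2, 1994) and when the fruit ripens (Dec 28, 1994).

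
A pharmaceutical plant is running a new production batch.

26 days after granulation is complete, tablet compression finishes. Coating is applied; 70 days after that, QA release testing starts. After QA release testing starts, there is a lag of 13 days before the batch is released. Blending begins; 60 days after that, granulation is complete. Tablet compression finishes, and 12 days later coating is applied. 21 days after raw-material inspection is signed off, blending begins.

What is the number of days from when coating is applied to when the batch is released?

Causal path: coating is applied → QA release testing starts → the batch is released.
Total delay along the path: 70 + 13 = 83 days.

83 days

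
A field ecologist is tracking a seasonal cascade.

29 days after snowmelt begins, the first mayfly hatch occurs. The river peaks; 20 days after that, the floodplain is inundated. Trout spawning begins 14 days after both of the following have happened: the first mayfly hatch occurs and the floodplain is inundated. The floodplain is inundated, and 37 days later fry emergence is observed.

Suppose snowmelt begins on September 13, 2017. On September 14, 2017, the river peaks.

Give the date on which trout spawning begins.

October 26, 2017

Snowmelt begins: Sep 13, 2017.
The first mayfly hatch occurs: Sep 13, 2017 + 29 days = Oct 12, 2017.
The river peaks: Sep 14, 2017.
The floodplain is inundated: Sep 14, 2017 + 20 days = Oct 4, 2017.
Both prerequisites met — the first mayfly hatch occurs (Oct 12, 2017), the floodplain is inundated (Oct 4, 2017); the later is Oct 12, 2017.
Trout spawning begins: Oct 12, 2017 + 14 days = Oct 26, 2017.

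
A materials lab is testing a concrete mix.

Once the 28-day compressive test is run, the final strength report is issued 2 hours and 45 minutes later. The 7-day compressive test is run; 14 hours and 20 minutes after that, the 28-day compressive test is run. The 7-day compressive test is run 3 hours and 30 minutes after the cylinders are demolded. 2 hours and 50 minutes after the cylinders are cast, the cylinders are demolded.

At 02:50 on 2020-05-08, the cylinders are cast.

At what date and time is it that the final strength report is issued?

02:15 on 2020-05-09

The cylinders are cast: 02:50 May 8, 2020.
The cylinders are demolded: 02:50 May 8, 2020 + 2h50m = 05:40 May 8, 2020.
The 7-day compressive test is run: 05:40 May 8, 2020 + 3h30m = 09:10 May 8, 2020.
The 28-day compressive test is run: 09:10 May 8, 2020 + 14h20m = 23:30 May 8, 2020.
The final strength report is issued: 23:30 May 8, 2020 + 2h45m = 02:15 May 9, 2020.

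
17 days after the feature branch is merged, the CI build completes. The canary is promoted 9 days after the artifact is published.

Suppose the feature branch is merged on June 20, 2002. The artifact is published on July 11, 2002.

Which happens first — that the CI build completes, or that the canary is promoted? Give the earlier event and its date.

The CI build completes — July 7, 2002

The feature branch is merged: Jun 20, 2002.
The CI build completes: Jun 20, 2002 + 17 days = Jul 7, 2002.
The artifact is published: Jul 11, 2002.
The canary is promoted: Jul 11, 2002 + 9 days = Jul 20, 2002.
Comparing: the CI build completes on Jul 7, 2002 vs the canary is promoted on Jul 20, 2002. Earlier: the CI build completes.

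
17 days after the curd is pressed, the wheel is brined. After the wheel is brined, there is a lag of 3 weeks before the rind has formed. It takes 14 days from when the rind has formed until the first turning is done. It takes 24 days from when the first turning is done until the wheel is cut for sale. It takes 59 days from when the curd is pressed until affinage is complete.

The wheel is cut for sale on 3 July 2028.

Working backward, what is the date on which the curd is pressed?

18 April 2028

The wheel is cut for sale: Jul 3, 2028.
The first turning is done: Jul 3, 2028 − 24 days = Jun 9, 2028.
The rind has formed: Jun 9, 2028 − 14 days = May 26, 2028.
The wheel is brined: May 26, 2028 − 3 weeks = May 5, 2028.
The curd is pressed: May 5, 2028 − 17 days = Apr 18, 2028.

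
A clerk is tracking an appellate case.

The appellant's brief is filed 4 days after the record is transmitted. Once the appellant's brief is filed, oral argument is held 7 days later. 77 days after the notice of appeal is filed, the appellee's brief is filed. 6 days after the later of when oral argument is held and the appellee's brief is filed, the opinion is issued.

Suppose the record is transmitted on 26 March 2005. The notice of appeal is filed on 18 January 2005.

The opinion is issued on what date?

The record is transmitted: Mar 26, 2005.
The appellant's brief is filed: Mar 26, 2005 + 4 days = Mar 30, 2005.
Oral argument is held: Mar 30, 2005 + 7 days = Apr 6, 2005.
The notice of appeal is filed: Jan 18, 2005.
The appellee's brief is filed: Jan 18, 2005 + 77 days = Apr 5, 2005.
Both prerequisites met — oral argument is held (Apr 6, 2005), the appellee's brief is filed (Apr 5, 2005); the later is Apr 6, 2005.
The opinion is issued: Apr 6, 2005 + 6 days = Apr 12, 2005.

12 April 2005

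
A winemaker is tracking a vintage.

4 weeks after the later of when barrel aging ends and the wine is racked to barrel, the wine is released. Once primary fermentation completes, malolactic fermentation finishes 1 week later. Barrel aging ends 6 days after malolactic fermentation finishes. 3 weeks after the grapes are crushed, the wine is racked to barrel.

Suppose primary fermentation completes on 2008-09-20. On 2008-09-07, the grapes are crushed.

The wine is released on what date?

Primary fermentation completes: Sep 20, 2008.
Malolactic fermentation finishes: Sep 20, 2008 + 1 week = Sep 27, 2008.
Barrel aging ends: Sep 27, 2008 + 6 days = Oct 3, 2008.
The grapes are crushed: Sep 7, 2008.
The wine is racked to barrel: Sep 7, 2008 + 3 weeks = Sep 28, 2008.
Both prerequisites met — barrel aging ends (Oct 3, 2008), the wine is racked to barrel (Sep 28, 2008); the later is Oct 3, 2008.
The wine is released: Oct 3, 2008 + 4 weeks = Oct 31, 2008.

2008-10-31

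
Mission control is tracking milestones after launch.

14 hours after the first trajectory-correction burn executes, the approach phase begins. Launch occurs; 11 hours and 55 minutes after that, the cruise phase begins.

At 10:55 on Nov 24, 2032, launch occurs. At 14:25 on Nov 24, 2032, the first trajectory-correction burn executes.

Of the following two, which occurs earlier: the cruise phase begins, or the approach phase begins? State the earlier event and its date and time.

Launch occurs: 10:55 Nov 24, 2032.
The cruise phase begins: 10:55 Nov 24, 2032 + 11h55m = 22:50 Nov 24, 2032.
The first trajectory-correction burn executes: 14:25 Nov 24, 2032.
The approach phase begins: 14:25 Nov 24, 2032 + 14h = 04:25 Nov 25, 2032.
Comparing: the cruise phase begins at 22:50 Nov 24, 2032 vs the approach phase begins at 04:25 Nov 25, 2032. Earlier: the cruise phase begins.

The cruise phase begins — 22:50 on Nov 24, 2032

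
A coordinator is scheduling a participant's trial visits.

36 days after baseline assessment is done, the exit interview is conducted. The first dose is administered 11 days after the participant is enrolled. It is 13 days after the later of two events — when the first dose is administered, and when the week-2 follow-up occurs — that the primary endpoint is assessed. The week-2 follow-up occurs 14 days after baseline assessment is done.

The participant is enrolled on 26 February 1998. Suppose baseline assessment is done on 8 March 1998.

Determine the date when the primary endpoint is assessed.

The participant is enrolled: Feb 26, 1998.
The first dose is administered: Feb 26, 1998 + 11 days = Mar 9, 1998.
Baseline assessment is done: Mar 8, 1998.
The week-2 follow-up occurs: Mar 8, 1998 + 14 days = Mar 22, 1998.
Both prerequisites met — the first dose is administered (Mar 9, 1998), the week-2 follow-up occurs (Mar 22, 1998); the later is Mar 22, 1998.
The primary endpoint is assessed: Mar 22, 1998 + 13 days = Apr 4, 1998.

4 April 1998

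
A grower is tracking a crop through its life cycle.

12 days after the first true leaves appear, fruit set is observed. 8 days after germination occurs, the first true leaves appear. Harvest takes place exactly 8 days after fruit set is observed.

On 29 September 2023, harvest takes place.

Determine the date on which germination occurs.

Harvest takes place: Sep 29, 2023.
Fruit set is observed: Sep 29, 2023 − 8 days = Sep 21, 2023.
The first true leaves appear: Sep 21, 2023 − 12 days = Sep 9, 2023.
Germination occurs: Sep 9, 2023 − 8 days = Sep 1, 2023.

1 September 2023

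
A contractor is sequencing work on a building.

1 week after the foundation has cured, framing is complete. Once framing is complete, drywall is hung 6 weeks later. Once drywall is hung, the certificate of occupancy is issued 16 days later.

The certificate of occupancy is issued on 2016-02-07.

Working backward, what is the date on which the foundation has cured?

The certificate of occupancy is issued: Feb 7, 2016.
Drywall is hung: Feb 7, 2016 − 16 days = Jan 22, 2016.
Framing is complete: Jan 22, 2016 − 6 weeks = Dec 11, 2015.
The foundation has cured: Dec 11, 2015 − 1 week = Dec 4, 2015.

2015-12-04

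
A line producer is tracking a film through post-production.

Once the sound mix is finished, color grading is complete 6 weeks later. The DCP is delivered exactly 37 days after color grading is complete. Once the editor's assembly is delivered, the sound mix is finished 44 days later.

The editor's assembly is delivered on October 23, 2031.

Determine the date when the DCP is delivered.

The editor's assembly is delivered: Oct 23, 2031.
The sound mix is finished: Oct 23, 2031 + 44 days = Dec 6, 2031.
Color grading is complete: Dec 6, 2031 + 6 weeks = Jan 17, 2032.
The DCP is delivered: Jan 17, 2032 + 37 days = Feb 23, 2032.

February 23, 2032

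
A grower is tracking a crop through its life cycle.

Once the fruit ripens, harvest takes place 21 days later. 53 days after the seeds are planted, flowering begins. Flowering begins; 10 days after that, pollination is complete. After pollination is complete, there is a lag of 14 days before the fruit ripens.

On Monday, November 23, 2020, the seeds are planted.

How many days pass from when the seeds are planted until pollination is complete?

63 days

Causal path: the seeds are planted → flowering begins → pollination is complete.
Total delay along the path: 53 + 10 = 63 days.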